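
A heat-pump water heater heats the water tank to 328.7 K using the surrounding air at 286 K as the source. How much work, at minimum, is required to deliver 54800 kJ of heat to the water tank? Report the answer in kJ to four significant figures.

7119 kJ

The reservoir spacing is ΔT = 328.7 − 286 = 42.70 K.
The reversible limit is COP_HP = T_H/ΔT = 7.698, so W_min = Q_H/COP = Q_H·ΔT/T_H.
W_min = 54800 × 42.70/328.70 = 7119 kJ.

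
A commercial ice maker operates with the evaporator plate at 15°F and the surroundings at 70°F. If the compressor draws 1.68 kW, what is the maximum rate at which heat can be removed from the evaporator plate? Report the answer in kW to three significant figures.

In absolute terms T_C = 263.71 K and T_H = 294.26 K, so ΔT = 30.56 K.
COP_Carnot = T_C/ΔT = 263.71/30.56 = 8.630.
Q̇_max = COP_Carnot × Ẇ = 8.630 × 1.680 kW = 14.50 kW.

14.5 kW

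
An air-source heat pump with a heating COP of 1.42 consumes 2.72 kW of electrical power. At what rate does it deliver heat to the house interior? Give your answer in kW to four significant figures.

Q̇_H = COP_HP × Ẇ = 1.42 × 2.720 = 3.862 kW.

3.862 kW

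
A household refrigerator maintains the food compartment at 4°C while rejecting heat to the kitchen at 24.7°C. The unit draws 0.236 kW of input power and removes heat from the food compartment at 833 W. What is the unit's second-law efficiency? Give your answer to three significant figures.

0.264

Converting, Q̇_C = 833.0 W = 0.8330 kW, so COP_actual = Q̇_C/Ẇ = 0.8330/0.2360 = 3.530.
In absolute terms T_C = 277.15 K and T_H = 297.85 K, so ΔT = 20.70 K.
COP_Carnot = T_C/ΔT = 277.15/20.70 = 13.39.
η_II = COP_actual/COP_Carnot = 3.530/13.39 = 0.2636.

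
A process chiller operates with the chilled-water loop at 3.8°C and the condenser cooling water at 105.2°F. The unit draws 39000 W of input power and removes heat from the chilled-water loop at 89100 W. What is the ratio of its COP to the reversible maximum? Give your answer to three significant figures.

COP_actual = Q̇_C/Ẇ = 89100/39000 = 2.285.
In absolute terms T_C = 276.95 K and T_H = 313.82 K, so ΔT = 36.87 K.
COP_Carnot = T_C/ΔT = 276.95/36.87 = 7.512.
η_II = COP_actual/COP_Carnot = 2.285/7.512 = 0.3041.

0.304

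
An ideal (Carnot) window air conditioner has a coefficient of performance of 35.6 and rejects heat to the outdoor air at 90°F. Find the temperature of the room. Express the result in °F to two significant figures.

For a Carnot refrigerator COP_R = T_C/(T_H − T_C), so T_C = COP·T_H/(1 + COP).
With T_H = 305.37 K, T_C = 35.6 × 305.37/36.60 = 297.03 K.
Converting, 297.03 K = 74.98°F.

75 °F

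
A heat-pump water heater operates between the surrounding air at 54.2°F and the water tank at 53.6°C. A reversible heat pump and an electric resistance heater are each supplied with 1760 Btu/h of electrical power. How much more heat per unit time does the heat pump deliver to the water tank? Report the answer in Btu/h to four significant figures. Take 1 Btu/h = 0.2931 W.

In absolute terms T_C = 285.48 K and T_H = 326.75 K, so ΔT = 41.27 K.
COP_Carnot = T_H/ΔT = 326.75/41.27 = 7.918.
The heat pump delivers Q̇_H = COP × Ẇ = 13940 Btu/h; the resistance heater delivers Ẇ = 1760 Btu/h.
Extra = (COP − 1)·Ẇ = 12180 Btu/h.

12180 Btu/h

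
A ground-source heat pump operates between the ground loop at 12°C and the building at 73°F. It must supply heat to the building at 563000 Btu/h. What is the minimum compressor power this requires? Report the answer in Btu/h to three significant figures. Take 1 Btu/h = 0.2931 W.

In absolute terms T_C = 285.15 K and T_H = 295.93 K, so ΔT = 10.78 K.
COP_Carnot = T_H/ΔT = 295.93/10.78 = 27.46.
Ẇ_min = Q̇/COP_Carnot = 563000/27.46 = 20500 Btu/h.

20500 Btu/h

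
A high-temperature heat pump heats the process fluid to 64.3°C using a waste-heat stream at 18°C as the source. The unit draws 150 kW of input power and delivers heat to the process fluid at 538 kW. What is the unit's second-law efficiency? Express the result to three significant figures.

COP_actual = Q̇_H/Ẇ = 538.0/150.0 = 3.587.
In absolute terms T_C = 291.15 K and T_H = 337.45 K, so ΔT = 46.30 K.
COP_Carnot = T_H/ΔT = 337.45/46.30 = 7.288.
η_II = COP_actual/COP_Carnot = 3.587/7.288 = 0.4921.

0.492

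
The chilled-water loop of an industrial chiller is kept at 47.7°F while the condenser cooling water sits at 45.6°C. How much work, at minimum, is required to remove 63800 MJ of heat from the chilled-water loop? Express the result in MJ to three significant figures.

8350 MJ

In absolute terms T_C = 281.87 K and T_H = 318.75 K, so ΔT = 36.88 K.
The reversible limit is COP_R = T_C/ΔT = 7.643, so W_min = Q_C/COP = Q_C·ΔT/T_C.
W_min = 63800 × 36.88/281.87 = 8347 MJ.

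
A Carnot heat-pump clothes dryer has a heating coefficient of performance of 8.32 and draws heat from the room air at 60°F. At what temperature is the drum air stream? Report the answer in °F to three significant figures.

COP_HP = T_H/(T_H − T_C) rearranges to T_H = COP·T_C/(COP − 1).
With T_C = 288.71 K, T_H = 8.32 × 288.71/7.320 = 328.15 K.
Converting, 328.15 K = 130.99°F.

131 °F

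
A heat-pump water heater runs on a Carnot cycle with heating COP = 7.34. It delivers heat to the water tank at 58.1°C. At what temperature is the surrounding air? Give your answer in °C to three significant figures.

13.0 °C

COP_HP = T_H/(T_H − T_C) gives T_H − T_C = T_H/COP.
With T_H = 331.25 K, T_C = 331.25 × (1 − 1/7.34) = 286.12 K.
Converting, 286.12 K = 12.97°C.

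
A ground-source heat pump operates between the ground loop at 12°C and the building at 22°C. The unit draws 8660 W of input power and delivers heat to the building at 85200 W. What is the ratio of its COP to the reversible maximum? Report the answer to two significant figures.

COP_actual = Q̇_H/Ẇ = 85200/8660 = 9.838.
In absolute terms T_C = 285.15 K and T_H = 295.15 K, so ΔT = 10.00 K.
COP_Carnot = T_H/ΔT = 295.15/10.00 = 29.52.
η_II = COP_actual/COP_Carnot = 9.838/29.52 = 0.3333.

0.33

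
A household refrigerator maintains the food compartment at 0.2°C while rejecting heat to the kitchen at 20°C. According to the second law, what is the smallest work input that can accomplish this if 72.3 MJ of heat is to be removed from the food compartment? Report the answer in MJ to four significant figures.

In absolute terms T_C = 273.35 K and T_H = 293.15 K, so ΔT = 19.80 K.
The reversible limit is COP_R = T_C/ΔT = 13.81, so W_min = Q_C/COP = Q_C·ΔT/T_C.
W_min = 72.30 × 19.80/273.35 = 5.237 MJ.

5.237 MJ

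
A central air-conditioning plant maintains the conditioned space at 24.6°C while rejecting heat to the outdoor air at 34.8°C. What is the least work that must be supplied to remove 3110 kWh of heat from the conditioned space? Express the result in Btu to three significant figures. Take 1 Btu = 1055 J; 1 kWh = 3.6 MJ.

364000 Btu

In absolute terms T_C = 297.75 K and T_H = 307.95 K, so ΔT = 10.20 K.
The reversible limit is COP_R = T_C/ΔT = 29.19, so W_min = Q_C/COP = Q_C·ΔT/T_C.
W_min = 3110 × 10.20/297.75 = 106.5 kWh = 363500 Btu.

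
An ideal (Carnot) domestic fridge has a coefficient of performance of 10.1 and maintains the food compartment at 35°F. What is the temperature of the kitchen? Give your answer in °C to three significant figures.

COP_R = T_C/(T_H − T_C) gives T_H − T_C = T_C/COP.
With T_C = 274.82 K, T_H = 274.82 × (1 + 1/10.1) = 302.03 K.
Converting, 302.03 K = 28.88°C.

28.9 °C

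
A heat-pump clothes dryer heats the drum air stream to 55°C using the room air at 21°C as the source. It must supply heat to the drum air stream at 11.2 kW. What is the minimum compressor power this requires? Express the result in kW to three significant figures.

1.16 kW

In absolute terms T_C = 294.15 K and T_H = 328.15 K, so ΔT = 34.00 K.
COP_Carnot = T_H/ΔT = 328.15/34.00 = 9.651.
Ẇ_min = Q̇/COP_Carnot = 11.20/9.651 = 1.160 kW.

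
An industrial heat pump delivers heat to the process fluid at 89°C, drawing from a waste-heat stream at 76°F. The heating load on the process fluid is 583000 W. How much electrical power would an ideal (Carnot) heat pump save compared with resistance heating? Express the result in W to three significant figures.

479000 W

In absolute terms T_C = 297.59 K and T_H = 362.15 K, so ΔT = 64.56 K.
COP_Carnot = T_H/ΔT = 362.15/64.56 = 5.610.
Resistance heating needs Ẇ_res = Q̇_H = 583000 W; the reversible heat pump needs only Ẇ_hp = Q̇_H/COP = 103900 W.
Saving = 583000 − 103900 = 479100 W.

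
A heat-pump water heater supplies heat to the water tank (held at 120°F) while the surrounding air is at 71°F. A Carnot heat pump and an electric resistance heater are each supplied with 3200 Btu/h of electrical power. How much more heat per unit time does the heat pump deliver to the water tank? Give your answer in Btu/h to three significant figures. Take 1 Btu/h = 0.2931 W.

In absolute terms T_C = 294.82 K and T_H = 322.04 K, so ΔT = 27.22 K.
COP_Carnot = T_H/ΔT = 322.04/27.22 = 11.83.
The heat pump delivers Q̇_H = COP × Ẇ = 37860 Btu/h; the resistance heater delivers Ẇ = 3200 Btu/h.
Extra = (COP − 1)·Ẇ = 34660 Btu/h.

34700 Btu/h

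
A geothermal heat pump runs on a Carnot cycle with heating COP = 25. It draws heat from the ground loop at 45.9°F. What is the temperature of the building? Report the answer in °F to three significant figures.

67.0 °F

COP_HP = T_H/(T_H − T_C) rearranges to T_H = COP·T_C/(COP − 1).
With T_C = 280.87 K, T_H = 25 × 280.87/24.00 = 292.58 K.
Converting, 292.58 K = 66.97°F.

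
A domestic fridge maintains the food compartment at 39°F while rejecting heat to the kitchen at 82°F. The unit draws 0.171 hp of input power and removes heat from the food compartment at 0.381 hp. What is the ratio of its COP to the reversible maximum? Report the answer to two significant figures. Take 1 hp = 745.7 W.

COP_actual = Q̇_C/Ẇ = 0.3810/0.1710 = 2.228.
In absolute terms T_C = 277.04 K and T_H = 300.93 K, so ΔT = 23.89 K.
COP_Carnot = T_C/ΔT = 277.04/23.89 = 11.60.
η_II = COP_actual/COP_Carnot = 2.228/11.60 = 0.1921.

0.19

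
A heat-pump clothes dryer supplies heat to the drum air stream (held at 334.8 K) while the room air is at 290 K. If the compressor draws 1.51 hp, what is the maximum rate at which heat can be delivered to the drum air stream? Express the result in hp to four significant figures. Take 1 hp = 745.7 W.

The reservoir spacing is ΔT = 334.8 − 290 = 44.80 K.
COP_Carnot = T_H/ΔT = 334.80/44.80 = 7.473.
Q̇_max = COP_Carnot × Ẇ = 7.473 × 1.510 hp = 11.28 hp.

11.28 hp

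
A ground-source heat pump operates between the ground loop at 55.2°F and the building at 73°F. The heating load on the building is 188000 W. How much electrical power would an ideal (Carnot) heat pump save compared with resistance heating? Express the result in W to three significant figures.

In absolute terms T_C = 286.04 K and T_H = 295.93 K, so ΔT = 9.889 K.
COP_Carnot = T_H/ΔT = 295.93/9.889 = 29.93.
Resistance heating needs Ẇ_res = Q̇_H = 188000 W; the reversible heat pump needs only Ẇ_hp = Q̇_H/COP = 6282 W.
Saving = 188000 − 6282 = 181700 W.

182000 W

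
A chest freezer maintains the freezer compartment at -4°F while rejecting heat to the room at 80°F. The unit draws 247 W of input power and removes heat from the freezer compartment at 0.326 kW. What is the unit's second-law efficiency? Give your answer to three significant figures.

Converting, Q̇_C = 0.3260 kW = 326.0 W, so COP_actual = Q̇_C/Ẇ = 326.0/247.0 = 1.320.
In absolute terms T_C = 253.15 K and T_H = 299.82 K, so ΔT = 46.67 K.
COP_Carnot = T_C/ΔT = 253.15/46.67 = 5.425.
η_II = COP_actual/COP_Carnot = 1.320/5.425 = 0.2433.

0.243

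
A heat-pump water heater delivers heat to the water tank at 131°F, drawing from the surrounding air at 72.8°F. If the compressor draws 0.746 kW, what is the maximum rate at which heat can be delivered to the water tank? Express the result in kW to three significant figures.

In absolute terms T_C = 295.82 K and T_H = 328.15 K, so ΔT = 32.33 K.
COP_Carnot = T_H/ΔT = 328.15/32.33 = 10.15.
Q̇_max = COP_Carnot × Ẇ = 10.15 × 0.7460 kW = 7.571 kW.

7.57 kW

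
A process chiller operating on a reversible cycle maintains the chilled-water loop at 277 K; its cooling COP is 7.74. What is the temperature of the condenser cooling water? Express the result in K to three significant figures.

313 K

COP_R = T_C/(T_H − T_C) gives T_H − T_C = T_C/COP.
With T_C = 277.00 K, T_H = 277.00 × (1 + 1/7.74) = 312.79 K.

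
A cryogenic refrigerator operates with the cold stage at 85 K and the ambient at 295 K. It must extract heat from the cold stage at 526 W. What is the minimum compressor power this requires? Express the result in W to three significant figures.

The reservoir spacing is ΔT = 295 − 85 = 210.0 K.
COP_Carnot = T_C/ΔT = 85.00/210.0 = 0.4048.
Ẇ_min = Q̇/COP_Carnot = 526.0/0.4048 = 1300 W.

1300 W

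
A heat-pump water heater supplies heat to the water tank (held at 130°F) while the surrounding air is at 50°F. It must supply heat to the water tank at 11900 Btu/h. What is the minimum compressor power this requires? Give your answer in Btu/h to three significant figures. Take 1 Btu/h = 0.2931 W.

In absolute terms T_C = 283.15 K and T_H = 327.59 K, so ΔT = 44.44 K.
COP_Carnot = T_H/ΔT = 327.59/44.44 = 7.371.
Ẇ_min = Q̇/COP_Carnot = 11900/7.371 = 1614 Btu/h.

1610 Btu/h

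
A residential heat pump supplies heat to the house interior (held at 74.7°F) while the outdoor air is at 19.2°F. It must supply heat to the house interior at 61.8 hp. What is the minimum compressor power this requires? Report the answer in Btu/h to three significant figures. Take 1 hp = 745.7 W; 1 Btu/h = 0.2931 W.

16300 Btu/h

In absolute terms T_C = 266.04 K and T_H = 296.87 K, so ΔT = 30.83 K.
COP_Carnot = T_H/ΔT = 296.87/30.83 = 9.628.
Ẇ_min = Q̇/COP_Carnot = 61.80/9.628 = 6.419 hp = 16330 Btu/h.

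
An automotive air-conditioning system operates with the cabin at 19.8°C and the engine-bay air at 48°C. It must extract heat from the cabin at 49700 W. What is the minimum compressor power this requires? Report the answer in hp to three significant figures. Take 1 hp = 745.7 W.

6.42 hp

In absolute terms T_C = 292.95 K and T_H = 321.15 K, so ΔT = 28.20 K.
COP_Carnot = T_C/ΔT = 292.95/28.20 = 10.39.
Ẇ_min = Q̇/COP_Carnot = 49700/10.39 = 4784 W = 6.416 hp.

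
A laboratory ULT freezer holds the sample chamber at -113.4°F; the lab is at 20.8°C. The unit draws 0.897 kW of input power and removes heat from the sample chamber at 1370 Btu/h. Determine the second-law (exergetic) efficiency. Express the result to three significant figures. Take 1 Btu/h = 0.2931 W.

Converting, Q̇_C = 1370 Btu/h = 0.4015 kW, so COP_actual = Q̇_C/Ẇ = 0.4015/0.8970 = 0.4477.
In absolute terms T_C = 192.37 K and T_H = 293.95 K, so ΔT = 101.6 K.
COP_Carnot = T_C/ΔT = 192.37/101.6 = 1.894.
η_II = COP_actual/COP_Carnot = 0.4477/1.894 = 0.2364.

0.236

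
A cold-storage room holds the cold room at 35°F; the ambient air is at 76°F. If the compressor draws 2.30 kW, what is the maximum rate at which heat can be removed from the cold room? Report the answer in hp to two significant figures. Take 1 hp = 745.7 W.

37 hp

In absolute terms T_C = 274.82 K and T_H = 297.59 K, so ΔT = 22.78 K.
COP_Carnot = T_C/ΔT = 274.82/22.78 = 12.07.
Q̇_max = COP_Carnot × Ẇ = 12.07 × 2.300 kW = 27.75 kW = 37.21 hp.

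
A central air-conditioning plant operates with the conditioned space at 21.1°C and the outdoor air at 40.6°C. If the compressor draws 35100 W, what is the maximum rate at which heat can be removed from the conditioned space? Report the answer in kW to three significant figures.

In absolute terms T_C = 294.25 K and T_H = 313.75 K, so ΔT = 19.50 K.
COP_Carnot = T_C/ΔT = 294.25/19.50 = 15.09.
Q̇_max = COP_Carnot × Ẇ = 15.09 × 35100 W = 529700 W = 529.7 kW.

530 kW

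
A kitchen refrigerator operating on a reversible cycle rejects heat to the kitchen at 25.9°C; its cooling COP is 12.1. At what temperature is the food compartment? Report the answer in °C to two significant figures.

For a Carnot refrigerator COP_R = T_C/(T_H − T_C), so T_C = COP·T_H/(1 + COP).
With T_H = 299.05 K, T_C = 12.1 × 299.05/13.10 = 276.22 K.
Converting, 276.22 K = 3.07°C.

3.1 °C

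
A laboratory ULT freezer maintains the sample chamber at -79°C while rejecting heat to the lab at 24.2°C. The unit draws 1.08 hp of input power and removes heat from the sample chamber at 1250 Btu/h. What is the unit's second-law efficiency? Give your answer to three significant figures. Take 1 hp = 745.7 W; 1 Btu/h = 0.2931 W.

0.242

Converting, Q̇_C = 1250 Btu/h = 0.4913 hp, so COP_actual = Q̇_C/Ẇ = 0.4913/1.080 = 0.4549.
In absolute terms T_C = 194.15 K and T_H = 297.35 K, so ΔT = 103.2 K.
COP_Carnot = T_C/ΔT = 194.15/103.2 = 1.881.
η_II = COP_actual/COP_Carnot = 0.4549/1.881 = 0.2418.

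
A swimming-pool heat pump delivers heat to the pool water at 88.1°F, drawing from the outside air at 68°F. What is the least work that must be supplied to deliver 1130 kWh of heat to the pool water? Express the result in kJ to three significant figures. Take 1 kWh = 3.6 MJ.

In absolute terms T_C = 293.15 K and T_H = 304.32 K, so ΔT = 11.17 K.
The reversible limit is COP_HP = T_H/ΔT = 27.25, so W_min = Q_H/COP = Q_H·ΔT/T_H.
W_min = 1130 × 11.17/304.32 = 41.46 kWh = 149300 kJ.

149000 kJ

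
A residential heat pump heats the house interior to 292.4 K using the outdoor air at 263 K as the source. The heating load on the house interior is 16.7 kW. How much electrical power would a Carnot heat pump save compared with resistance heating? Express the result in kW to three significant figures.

The reservoir spacing is ΔT = 292.4 − 263 = 29.40 K.
COP_Carnot = T_H/ΔT = 292.40/29.40 = 9.946.
Resistance heating needs Ẇ_res = Q̇_H = 16.70 kW; the reversible heat pump needs only Ẇ_hp = Q̇_H/COP = 1.679 kW.
Saving = 16.70 − 1.679 = 15.02 kW.

15.0 kW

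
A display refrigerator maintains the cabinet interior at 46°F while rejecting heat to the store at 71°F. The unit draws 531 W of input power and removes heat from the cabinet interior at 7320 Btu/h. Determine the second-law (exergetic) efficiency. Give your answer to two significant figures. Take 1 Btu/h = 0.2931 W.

0.20

Converting, Q̇_C = 7320 Btu/h = 2145 W, so COP_actual = Q̇_C/Ẇ = 2145/531.0 = 4.040.
In absolute terms T_C = 280.93 K and T_H = 294.82 K, so ΔT = 13.89 K.
COP_Carnot = T_C/ΔT = 280.93/13.89 = 20.23.
η_II = COP_actual/COP_Carnot = 4.040/20.23 = 0.1998.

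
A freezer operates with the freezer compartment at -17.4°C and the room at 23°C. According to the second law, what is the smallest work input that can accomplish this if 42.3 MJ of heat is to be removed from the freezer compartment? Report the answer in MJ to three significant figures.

6.68 MJ

In absolute terms T_C = 255.75 K and T_H = 296.15 K, so ΔT = 40.40 K.
The reversible limit is COP_R = T_C/ΔT = 6.330, so W_min = Q_C/COP = Q_C·ΔT/T_C.
W_min = 42.30 × 40.40/255.75 = 6.682 MJ.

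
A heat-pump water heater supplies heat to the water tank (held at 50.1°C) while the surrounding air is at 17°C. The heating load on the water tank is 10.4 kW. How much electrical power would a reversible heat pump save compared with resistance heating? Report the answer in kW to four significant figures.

In absolute terms T_C = 290.15 K and T_H = 323.25 K, so ΔT = 33.10 K.
COP_Carnot = T_H/ΔT = 323.25/33.10 = 9.766.
Resistance heating needs Ẇ_res = Q̇_H = 10.40 kW; the reversible heat pump needs only Ẇ_hp = Q̇_H/COP = 1.065 kW.
Saving = 10.40 − 1.065 = 9.335 kW.

9.335 kW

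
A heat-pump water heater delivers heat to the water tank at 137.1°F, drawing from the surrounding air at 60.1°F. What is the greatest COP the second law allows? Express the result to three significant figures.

7.75

In absolute terms T_C = 288.76 K and T_H = 331.54 K, so ΔT = 42.78 K.
For a reversible cycle, COP_Carnot = T_H/ΔT = 331.54/42.78 = 7.750.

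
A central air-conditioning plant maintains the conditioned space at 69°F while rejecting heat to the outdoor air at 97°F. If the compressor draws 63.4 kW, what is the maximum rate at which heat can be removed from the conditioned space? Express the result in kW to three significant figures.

1200 kW

In absolute terms T_C = 293.71 K and T_H = 309.26 K, so ΔT = 15.56 K.
COP_Carnot = T_C/ΔT = 293.71/15.56 = 18.88.
Q̇_max = COP_Carnot × Ẇ = 18.88 × 63.40 kW = 1197 kW.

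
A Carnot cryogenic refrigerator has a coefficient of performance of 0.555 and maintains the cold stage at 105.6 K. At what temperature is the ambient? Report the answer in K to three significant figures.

COP_R = T_C/(T_H − T_C) gives T_H − T_C = T_C/COP.
With T_C = 105.60 K, T_H = 105.60 × (1 + 1/0.555) = 295.87 K.

296 K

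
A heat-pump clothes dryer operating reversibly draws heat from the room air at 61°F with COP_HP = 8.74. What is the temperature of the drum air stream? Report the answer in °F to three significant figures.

COP_HP = T_H/(T_H − T_C) rearranges to T_H = COP·T_C/(COP − 1).
With T_C = 289.26 K, T_H = 8.74 × 289.26/7.740 = 326.63 K.
Converting, 326.63 K = 128.27°F.

128 °F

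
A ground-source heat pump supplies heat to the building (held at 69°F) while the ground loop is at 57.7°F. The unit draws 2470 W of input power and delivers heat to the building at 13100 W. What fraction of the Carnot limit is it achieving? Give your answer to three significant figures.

0.113

COP_actual = Q̇_H/Ẇ = 13100/2470 = 5.304.
In absolute terms T_C = 287.43 K and T_H = 293.71 K, so ΔT = 6.278 K.
COP_Carnot = T_H/ΔT = 293.71/6.278 = 46.78.
η_II = COP_actual/COP_Carnot = 5.304/46.78 = 0.1134.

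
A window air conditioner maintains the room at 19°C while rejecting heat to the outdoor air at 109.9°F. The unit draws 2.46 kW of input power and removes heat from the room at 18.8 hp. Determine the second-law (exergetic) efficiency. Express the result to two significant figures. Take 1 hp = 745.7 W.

0.47

Converting, Q̇_C = 18.80 hp = 14.02 kW, so COP_actual = Q̇_C/Ẇ = 14.02/2.460 = 5.699.
In absolute terms T_C = 292.15 K and T_H = 316.43 K, so ΔT = 24.28 K.
COP_Carnot = T_C/ΔT = 292.15/24.28 = 12.03.
η_II = COP_actual/COP_Carnot = 5.699/12.03 = 0.4736.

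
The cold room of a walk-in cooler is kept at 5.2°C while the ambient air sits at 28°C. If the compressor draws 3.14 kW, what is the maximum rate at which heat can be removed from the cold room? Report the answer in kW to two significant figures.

In absolute terms T_C = 278.35 K and T_H = 301.15 K, so ΔT = 22.80 K.
COP_Carnot = T_C/ΔT = 278.35/22.80 = 12.21.
Q̇_max = COP_Carnot × Ẇ = 12.21 × 3.140 kW = 38.33 kW.

38 kW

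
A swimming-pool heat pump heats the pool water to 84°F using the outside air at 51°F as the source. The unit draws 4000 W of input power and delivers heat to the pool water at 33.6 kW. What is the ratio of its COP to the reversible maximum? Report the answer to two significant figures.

0.51

Converting, Q̇_H = 33.60 kW = 33600 W, so COP_actual = Q̇_H/Ẇ = 33600/4000 = 8.400.
In absolute terms T_C = 283.71 K and T_H = 302.04 K, so ΔT = 18.33 K.
COP_Carnot = T_H/ΔT = 302.04/18.33 = 16.47.
η_II = COP_actual/COP_Carnot = 8.400/16.47 = 0.5099.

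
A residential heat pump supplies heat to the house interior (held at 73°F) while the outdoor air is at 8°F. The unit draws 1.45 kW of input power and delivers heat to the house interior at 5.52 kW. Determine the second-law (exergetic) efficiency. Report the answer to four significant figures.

COP_actual = Q̇_H/Ẇ = 5.520/1.450 = 3.807.
In absolute terms T_C = 259.82 K and T_H = 295.93 K, so ΔT = 36.11 K.
COP_Carnot = T_H/ΔT = 295.93/36.11 = 8.195.
η_II = COP_actual/COP_Carnot = 3.807/8.195 = 0.4645.

0.4645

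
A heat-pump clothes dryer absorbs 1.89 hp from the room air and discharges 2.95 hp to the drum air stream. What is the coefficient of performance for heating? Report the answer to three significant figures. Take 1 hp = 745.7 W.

The first law gives Q̇_H = Q̇_C + Ẇ, so the three rates are Q̇_C = 1.890, Q̇_H = 2.950, Ẇ = 1.060 hp.
COP_HP = Q̇_H/Ẇ = 2.950/1.060 = 2.783.

2.78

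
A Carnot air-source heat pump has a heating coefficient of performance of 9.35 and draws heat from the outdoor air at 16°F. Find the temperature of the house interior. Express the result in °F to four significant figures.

COP_HP = T_H/(T_H − T_C) rearranges to T_H = COP·T_C/(COP − 1).
With T_C = 264.26 K, T_H = 9.35 × 264.26/8.350 = 295.91 K.
Converting, 295.91 K = 72.97°F.

72.97 °F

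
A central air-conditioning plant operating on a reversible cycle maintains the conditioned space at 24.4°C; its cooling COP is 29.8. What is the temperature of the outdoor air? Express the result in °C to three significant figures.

COP_R = T_C/(T_H − T_C) gives T_H − T_C = T_C/COP.
With T_C = 297.55 K, T_H = 297.55 × (1 + 1/29.8) = 307.53 K.
Converting, 307.53 K = 34.38°C.

34.4 °C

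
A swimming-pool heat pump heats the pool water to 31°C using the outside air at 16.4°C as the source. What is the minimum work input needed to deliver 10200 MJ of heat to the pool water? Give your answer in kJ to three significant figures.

In absolute terms T_C = 289.55 K and T_H = 304.15 K, so ΔT = 14.60 K.
The reversible limit is COP_HP = T_H/ΔT = 20.83, so W_min = Q_H/COP = Q_H·ΔT/T_H.
W_min = 10200 × 14.60/304.15 = 489.6 MJ = 489600 kJ.

490000 kJ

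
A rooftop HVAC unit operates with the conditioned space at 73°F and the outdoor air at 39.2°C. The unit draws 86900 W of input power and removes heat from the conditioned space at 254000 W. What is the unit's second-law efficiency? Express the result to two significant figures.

0.16

COP_actual = Q̇_C/Ẇ = 254000/86900 = 2.923.
In absolute terms T_C = 295.93 K and T_H = 312.35 K, so ΔT = 16.42 K.
COP_Carnot = T_C/ΔT = 295.93/16.42 = 18.02.
η_II = COP_actual/COP_Carnot = 2.923/18.02 = 0.1622.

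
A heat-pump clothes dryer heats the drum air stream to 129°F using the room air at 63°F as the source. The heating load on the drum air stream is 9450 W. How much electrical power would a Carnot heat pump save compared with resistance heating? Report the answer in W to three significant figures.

8390 W

In absolute terms T_C = 290.37 K and T_H = 327.04 K, so ΔT = 36.67 K.
COP_Carnot = T_H/ΔT = 327.04/36.67 = 8.919.
Resistance heating needs Ẇ_res = Q̇_H = 9450 W; the reversible heat pump needs only Ẇ_hp = Q̇_H/COP = 1060 W.
Saving = 9450 − 1060 = 8390 W.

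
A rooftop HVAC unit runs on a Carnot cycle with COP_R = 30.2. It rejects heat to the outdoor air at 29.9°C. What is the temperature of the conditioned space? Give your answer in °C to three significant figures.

20.2 °C

For a Carnot refrigerator COP_R = T_C/(T_H − T_C), so T_C = COP·T_H/(1 + COP).
With T_H = 303.05 K, T_C = 30.2 × 303.05/31.20 = 293.34 K.
Converting, 293.34 K = 20.19°C.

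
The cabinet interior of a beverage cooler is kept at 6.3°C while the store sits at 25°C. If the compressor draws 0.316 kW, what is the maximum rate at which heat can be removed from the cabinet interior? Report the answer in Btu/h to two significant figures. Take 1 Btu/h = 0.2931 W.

16000 Btu/h

In absolute terms T_C = 279.45 K and T_H = 298.15 K, so ΔT = 18.70 K.
COP_Carnot = T_C/ΔT = 279.45/18.70 = 14.94.
Q̇_max = COP_Carnot × Ẇ = 14.94 × 0.3160 kW = 4.722 kW = 16110 Btu/h.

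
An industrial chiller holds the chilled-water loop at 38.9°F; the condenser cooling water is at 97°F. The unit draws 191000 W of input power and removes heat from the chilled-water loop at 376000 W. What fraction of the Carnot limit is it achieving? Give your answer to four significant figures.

0.2294

COP_actual = Q̇_C/Ẇ = 376000/191000 = 1.969.
In absolute terms T_C = 276.98 K and T_H = 309.26 K, so ΔT = 32.28 K.
COP_Carnot = T_C/ΔT = 276.98/32.28 = 8.581.
η_II = COP_actual/COP_Carnot = 1.969/8.581 = 0.2294.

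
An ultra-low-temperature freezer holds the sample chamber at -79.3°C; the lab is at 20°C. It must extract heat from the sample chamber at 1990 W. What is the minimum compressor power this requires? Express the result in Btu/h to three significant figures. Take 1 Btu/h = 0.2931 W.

In absolute terms T_C = 193.85 K and T_H = 293.15 K, so ΔT = 99.30 K.
COP_Carnot = T_C/ΔT = 193.85/99.30 = 1.952.
Ẇ_min = Q̇/COP_Carnot = 1990/1.952 = 1019 W = 3478 Btu/h.

3480 Btu/h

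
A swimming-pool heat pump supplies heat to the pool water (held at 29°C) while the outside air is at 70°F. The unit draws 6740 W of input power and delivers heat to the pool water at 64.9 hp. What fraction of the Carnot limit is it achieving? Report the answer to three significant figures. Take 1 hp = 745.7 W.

0.187

Converting, Q̇_H = 64.90 hp = 48400 W, so COP_actual = Q̇_H/Ẇ = 48400/6740 = 7.180.
In absolute terms T_C = 294.26 K and T_H = 302.15 K, so ΔT = 7.889 K.
COP_Carnot = T_H/ΔT = 302.15/7.889 = 38.30.
η_II = COP_actual/COP_Carnot = 7.180/38.30 = 0.1875.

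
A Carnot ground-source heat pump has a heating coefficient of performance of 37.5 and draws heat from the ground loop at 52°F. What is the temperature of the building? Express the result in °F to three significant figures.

66.0 °F

COP_HP = T_H/(T_H − T_C) rearranges to T_H = COP·T_C/(COP − 1).
With T_C = 284.26 K, T_H = 37.5 × 284.26/36.50 = 292.05 K.
Converting, 292.05 K = 66.02°F.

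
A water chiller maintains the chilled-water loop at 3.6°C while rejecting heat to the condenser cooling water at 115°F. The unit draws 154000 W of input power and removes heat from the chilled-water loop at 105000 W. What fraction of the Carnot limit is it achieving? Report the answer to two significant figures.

0.10

COP_actual = Q̇_C/Ẇ = 105000/154000 = 0.6818.
In absolute terms T_C = 276.75 K and T_H = 319.26 K, so ΔT = 42.51 K.
COP_Carnot = T_C/ΔT = 276.75/42.51 = 6.510.
η_II = COP_actual/COP_Carnot = 0.6818/6.510 = 0.1047.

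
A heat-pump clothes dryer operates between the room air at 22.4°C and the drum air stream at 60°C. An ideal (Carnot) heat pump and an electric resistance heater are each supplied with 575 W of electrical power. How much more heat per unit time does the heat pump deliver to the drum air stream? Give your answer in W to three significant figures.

In absolute terms T_C = 295.55 K and T_H = 333.15 K, so ΔT = 37.60 K.
COP_Carnot = T_H/ΔT = 333.15/37.60 = 8.860.
The heat pump delivers Q̇_H = COP × Ẇ = 5095 W; the resistance heater delivers Ẇ = 575.0 W.
Extra = (COP − 1)·Ẇ = 4520 W.

4520 W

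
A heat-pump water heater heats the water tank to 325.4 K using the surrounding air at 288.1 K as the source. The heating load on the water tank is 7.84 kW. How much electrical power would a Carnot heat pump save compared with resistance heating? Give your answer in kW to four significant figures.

The reservoir spacing is ΔT = 325.4 − 288.1 = 37.30 K.
COP_Carnot = T_H/ΔT = 325.40/37.30 = 8.724.
Resistance heating needs Ẇ_res = Q̇_H = 7.840 kW; the reversible heat pump needs only Ẇ_hp = Q̇_H/COP = 0.8987 kW.
Saving = 7.840 − 0.8987 = 6.941 kW.

6.941 kW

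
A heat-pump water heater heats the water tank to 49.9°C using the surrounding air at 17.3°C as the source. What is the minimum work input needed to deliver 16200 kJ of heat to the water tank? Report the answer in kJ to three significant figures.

1630 kJ

In absolute terms T_C = 290.45 K and T_H = 323.05 K, so ΔT = 32.60 K.
The reversible limit is COP_HP = T_H/ΔT = 9.910, so W_min = Q_H/COP = Q_H·ΔT/T_H.
W_min = 16200 × 32.60/323.05 = 1635 kJ.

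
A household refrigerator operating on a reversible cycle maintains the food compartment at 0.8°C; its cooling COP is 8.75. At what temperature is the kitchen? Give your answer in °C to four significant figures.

COP_R = T_C/(T_H − T_C) gives T_H − T_C = T_C/COP.
With T_C = 273.95 K, T_H = 273.95 × (1 + 1/8.75) = 305.26 K.
Converting, 305.26 K = 32.11°C.

32.11 °C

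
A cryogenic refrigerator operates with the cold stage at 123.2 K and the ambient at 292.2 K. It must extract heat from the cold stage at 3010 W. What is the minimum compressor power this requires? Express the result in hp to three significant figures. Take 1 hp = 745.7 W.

The reservoir spacing is ΔT = 292.2 − 123.2 = 169.0 K.
COP_Carnot = T_C/ΔT = 123.20/169.0 = 0.7290.
Ẇ_min = Q̇/COP_Carnot = 3010/0.7290 = 4129 W = 5.537 hp.

5.54 hp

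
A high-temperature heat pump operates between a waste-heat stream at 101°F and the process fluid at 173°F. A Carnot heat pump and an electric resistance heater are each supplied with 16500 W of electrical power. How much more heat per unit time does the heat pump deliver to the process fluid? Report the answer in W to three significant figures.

In absolute terms T_C = 311.48 K and T_H = 351.48 K, so ΔT = 40.00 K.
COP_Carnot = T_H/ΔT = 351.48/40.00 = 8.787.
The heat pump delivers Q̇_H = COP × Ẇ = 145000 W; the resistance heater delivers Ẇ = 16500 W.
Extra = (COP − 1)·Ẇ = 128500 W.

128000 W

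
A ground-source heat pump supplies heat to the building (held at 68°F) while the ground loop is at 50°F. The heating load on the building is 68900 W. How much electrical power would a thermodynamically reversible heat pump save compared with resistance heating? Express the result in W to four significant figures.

66550 W

In absolute terms T_C = 283.15 K and T_H = 293.15 K, so ΔT = 10.00 K.
COP_Carnot = T_H/ΔT = 293.15/10.00 = 29.32.
Resistance heating needs Ẇ_res = Q̇_H = 68900 W; the reversible heat pump needs only Ẇ_hp = Q̇_H/COP = 2350 W.
Saving = 68900 − 2350 = 66550 W.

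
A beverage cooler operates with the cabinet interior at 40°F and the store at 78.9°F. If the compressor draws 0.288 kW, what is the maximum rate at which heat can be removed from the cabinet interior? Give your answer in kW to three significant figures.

3.70 kW

In absolute terms T_C = 277.59 K and T_H = 299.21 K, so ΔT = 21.61 K.
COP_Carnot = T_C/ΔT = 277.59/21.61 = 12.84.
Q̇_max = COP_Carnot × Ẇ = 12.84 × 0.2880 kW = 3.699 kW.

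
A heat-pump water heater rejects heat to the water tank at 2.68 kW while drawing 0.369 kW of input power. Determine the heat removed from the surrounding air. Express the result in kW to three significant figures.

2.31 kW

For a cyclic device the first law requires Q̇_H = Q̇_C + Ẇ.
Q̇_C = Q̇_H − Ẇ = 2.311 kW.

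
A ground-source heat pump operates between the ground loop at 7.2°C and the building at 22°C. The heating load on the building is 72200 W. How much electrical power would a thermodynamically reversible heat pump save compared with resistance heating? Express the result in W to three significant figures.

In absolute terms T_C = 280.35 K and T_H = 295.15 K, so ΔT = 14.80 K.
COP_Carnot = T_H/ΔT = 295.15/14.80 = 19.94.
Resistance heating needs Ẇ_res = Q̇_H = 72200 W; the reversible heat pump needs only Ẇ_hp = Q̇_H/COP = 3620 W.
Saving = 72200 − 3620 = 68580 W.

68600 W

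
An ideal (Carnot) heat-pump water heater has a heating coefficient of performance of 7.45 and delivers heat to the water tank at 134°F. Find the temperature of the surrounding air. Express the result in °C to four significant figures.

COP_HP = T_H/(T_H − T_C) gives T_H − T_C = T_H/COP.
With T_H = 329.82 K, T_C = 329.82 × (1 − 1/7.45) = 285.55 K.
Converting, 285.55 K = 12.40°C.

12.40 °C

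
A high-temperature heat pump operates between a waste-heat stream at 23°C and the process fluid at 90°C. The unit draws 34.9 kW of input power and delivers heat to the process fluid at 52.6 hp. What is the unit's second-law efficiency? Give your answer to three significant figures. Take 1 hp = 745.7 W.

0.207

Converting, Q̇_H = 52.60 hp = 39.22 kW, so COP_actual = Q̇_H/Ẇ = 39.22/34.90 = 1.124.
In absolute terms T_C = 296.15 K and T_H = 363.15 K, so ΔT = 67.00 K.
COP_Carnot = T_H/ΔT = 363.15/67.00 = 5.420.
η_II = COP_actual/COP_Carnot = 1.124/5.420 = 0.2074.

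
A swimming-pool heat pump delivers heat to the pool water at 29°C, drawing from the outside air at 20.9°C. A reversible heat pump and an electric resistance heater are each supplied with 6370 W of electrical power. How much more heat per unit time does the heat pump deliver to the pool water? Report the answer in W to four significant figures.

In absolute terms T_C = 294.05 K and T_H = 302.15 K, so ΔT = 8.100 K.
COP_Carnot = T_H/ΔT = 302.15/8.100 = 37.30.
The heat pump delivers Q̇_H = COP × Ẇ = 237600 W; the resistance heater delivers Ẇ = 6370 W.
Extra = (COP − 1)·Ẇ = 231200 W.

231200 W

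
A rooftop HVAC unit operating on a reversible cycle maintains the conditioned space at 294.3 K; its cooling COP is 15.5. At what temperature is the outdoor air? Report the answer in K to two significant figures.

310 K

COP_R = T_C/(T_H − T_C) gives T_H − T_C = T_C/COP.
With T_C = 294.30 K, T_H = 294.30 × (1 + 1/15.5) = 313.29 K.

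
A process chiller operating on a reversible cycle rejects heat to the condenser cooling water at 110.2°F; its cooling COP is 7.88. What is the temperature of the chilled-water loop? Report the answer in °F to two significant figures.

46 °F

For a Carnot refrigerator COP_R = T_C/(T_H − T_C), so T_C = COP·T_H/(1 + COP).
With T_H = 316.59 K, T_C = 7.88 × 316.59/8.880 = 280.94 K.
Converting, 280.94 K = 46.03°F.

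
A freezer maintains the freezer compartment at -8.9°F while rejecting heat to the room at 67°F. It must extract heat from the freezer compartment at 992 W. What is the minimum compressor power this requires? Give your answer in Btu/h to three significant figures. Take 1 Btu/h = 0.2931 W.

In absolute terms T_C = 250.43 K and T_H = 292.59 K, so ΔT = 42.17 K.
COP_Carnot = T_C/ΔT = 250.43/42.17 = 5.939.
Ẇ_min = Q̇/COP_Carnot = 992.0/5.939 = 167.0 W = 569.9 Btu/h.

570 Btu/h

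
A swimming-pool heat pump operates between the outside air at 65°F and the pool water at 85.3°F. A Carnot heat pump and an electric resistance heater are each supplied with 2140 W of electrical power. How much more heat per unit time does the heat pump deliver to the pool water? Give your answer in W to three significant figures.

In absolute terms T_C = 291.48 K and T_H = 302.76 K, so ΔT = 11.28 K.
COP_Carnot = T_H/ΔT = 302.76/11.28 = 26.85.
The heat pump delivers Q̇_H = COP × Ẇ = 57450 W; the resistance heater delivers Ẇ = 2140 W.
Extra = (COP − 1)·Ẇ = 55310 W.

55300 W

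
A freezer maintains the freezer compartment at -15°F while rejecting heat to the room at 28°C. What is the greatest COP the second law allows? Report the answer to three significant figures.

In absolute terms T_C = 247.04 K and T_H = 301.15 K, so ΔT = 54.11 K.
For a reversible cycle, COP_Carnot = T_C/ΔT = 247.04/54.11 = 4.565.

4.57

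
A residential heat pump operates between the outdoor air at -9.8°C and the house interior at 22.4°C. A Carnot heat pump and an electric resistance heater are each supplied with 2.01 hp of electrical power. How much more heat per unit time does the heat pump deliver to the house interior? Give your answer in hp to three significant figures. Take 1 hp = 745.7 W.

In absolute terms T_C = 263.35 K and T_H = 295.55 K, so ΔT = 32.20 K.
COP_Carnot = T_H/ΔT = 295.55/32.20 = 9.179.
The heat pump delivers Q̇_H = COP × Ẇ = 18.45 hp; the resistance heater delivers Ẇ = 2.010 hp.
Extra = (COP − 1)·Ẇ = 16.44 hp.

16.4 hp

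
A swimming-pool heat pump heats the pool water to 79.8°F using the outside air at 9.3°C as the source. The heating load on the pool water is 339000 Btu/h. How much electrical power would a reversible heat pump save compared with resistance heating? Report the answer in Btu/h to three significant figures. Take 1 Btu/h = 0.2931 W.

319000 Btu/h

In absolute terms T_C = 282.45 K and T_H = 299.71 K, so ΔT = 17.26 K.
COP_Carnot = T_H/ΔT = 299.71/17.26 = 17.37.
Resistance heating needs Ẇ_res = Q̇_H = 339000 Btu/h; the reversible heat pump needs only Ẇ_hp = Q̇_H/COP = 19520 Btu/h.
Saving = 339000 − 19520 = 319500 Btu/h.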